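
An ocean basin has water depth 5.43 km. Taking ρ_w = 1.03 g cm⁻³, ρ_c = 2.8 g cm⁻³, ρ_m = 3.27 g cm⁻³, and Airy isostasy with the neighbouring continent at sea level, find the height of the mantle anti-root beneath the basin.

20.4 km

Balancing pressure at the compensation depth: replacing crust with seawater at the top is compensated by replacing crust with mantle at the base: d (ρ_c − ρ_w) = a (ρ_m − ρ_c).
a = d (ρ_c − ρ_w)/(ρ_m − ρ_c) = 5.43 km × 1.77/0.47 = 20.4 km.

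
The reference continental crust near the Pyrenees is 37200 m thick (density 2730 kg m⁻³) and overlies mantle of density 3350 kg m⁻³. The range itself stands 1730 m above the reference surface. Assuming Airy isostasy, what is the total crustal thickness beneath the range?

Root depth r = h ρ_c / (ρ_m − ρ_c) = 1730 m × 2730 / 620 = 7618 m.
Total thickness = T + h + r = 37200 m + 1730 m + 7618 m = 46500 m.

46500 m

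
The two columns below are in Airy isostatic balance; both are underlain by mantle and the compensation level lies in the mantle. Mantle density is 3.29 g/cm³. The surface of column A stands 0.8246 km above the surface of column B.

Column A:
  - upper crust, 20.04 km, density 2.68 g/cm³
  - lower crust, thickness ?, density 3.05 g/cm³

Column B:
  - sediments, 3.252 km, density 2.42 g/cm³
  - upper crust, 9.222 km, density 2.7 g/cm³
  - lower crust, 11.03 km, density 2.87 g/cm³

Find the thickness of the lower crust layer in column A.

14.1 km

Take the compensation level at the base of the deeper column (depth z_c below the surface of column A) and equate Σ ρ_i t_i down to z_c; mantle fills any gap and the z_c terms cancel.
Column A: 20.04×2.68 + x×3.05 + (z_c − 20.04 − x)×3.29
Column B: 0.8246×0 + 3.252×2.42 + 9.222×2.7 + 11.03×2.87 + (z_c − 0.8246 − 23.504)×3.29
The z_c×3.29 term appears on both sides and cancels. Collect the known terms of each column as K = Σ(ρt)_known − 3.29 × (depth of known layers): K_A = 53.7072 − 3.29×20.04 = −12.2244; K_B = 64.42534 − 3.29×(0.8246 + 23.504) = −15.615754.
Balance: K_A − x×(3.29 − 3.05) = K_B, so x = (K_A − K_B)/(3.29 − 3.05) = 3.39135/0.24 = 14.1 km.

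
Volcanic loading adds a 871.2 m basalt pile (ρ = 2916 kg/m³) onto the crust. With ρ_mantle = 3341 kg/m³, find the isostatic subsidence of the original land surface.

760 m

Subaerial loading: s = t ρ_load / ρ_m.
s = 871.2 m × 2916/3341 = 760 m.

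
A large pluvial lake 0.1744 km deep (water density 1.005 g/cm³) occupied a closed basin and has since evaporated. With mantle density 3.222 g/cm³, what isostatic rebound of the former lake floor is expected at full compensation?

u = d ρ_w/ρ_m = 0.1744 km × 1.005/3.222 = 0.0544 km.

0.0544 km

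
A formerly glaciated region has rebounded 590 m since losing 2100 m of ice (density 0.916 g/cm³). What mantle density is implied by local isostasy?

3.26 g/cm³

ρ_m = ρ_ice t / u = 0.916 × 2100 m/590 m = 3.26 g/cm³.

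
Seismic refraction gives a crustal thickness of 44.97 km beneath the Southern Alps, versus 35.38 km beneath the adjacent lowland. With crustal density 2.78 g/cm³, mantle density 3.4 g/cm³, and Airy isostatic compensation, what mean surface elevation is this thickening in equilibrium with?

1.75 km

Excess crust Δ = 44.97 km − 35.38 km = 9.59 km, split between elevation h and root r with h + r = Δ.
Airy balance ρ_c h = (ρ_m − ρ_c) r gives r = h ρ_c/(ρ_m − ρ_c), so h (1 + ρ_c/(ρ_m − ρ_c)) = Δ, i.e. h = Δ (ρ_m − ρ_c)/ρ_m.
h = 9.59 km × 0.62/3.4 = 1.75 km.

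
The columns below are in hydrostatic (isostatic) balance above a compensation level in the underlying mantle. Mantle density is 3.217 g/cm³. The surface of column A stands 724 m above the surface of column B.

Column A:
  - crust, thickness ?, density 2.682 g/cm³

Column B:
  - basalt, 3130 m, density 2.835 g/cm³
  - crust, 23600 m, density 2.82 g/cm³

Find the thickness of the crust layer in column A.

Take the compensation level at the base of the deeper column (depth z_c below the surface of column A) and equate Σ ρ_i t_i down to z_c; mantle fills any gap and the z_c terms cancel.
Column A: x×2.682 + (z_c − 0 − x)×3.217
Column B: 724×0 + 3130×2.835 + 23600×2.82 + (z_c − 724 − 26730)×3.217
The z_c×3.217 term appears on both sides and cancels. Collect the known terms of each column as K = Σ(ρt)_known − 3.217 × (depth of known layers): K_A = 0 − 3.217×0 = 0; K_B = 75425.55 − 3.217×(724 + 26730) = −12893.968.
Balance: K_A − x×(3.217 − 2.682) = K_B, so x = (K_A − K_B)/(3.217 − 2.682) = 12894/0.535 = 24100 m.

24100 m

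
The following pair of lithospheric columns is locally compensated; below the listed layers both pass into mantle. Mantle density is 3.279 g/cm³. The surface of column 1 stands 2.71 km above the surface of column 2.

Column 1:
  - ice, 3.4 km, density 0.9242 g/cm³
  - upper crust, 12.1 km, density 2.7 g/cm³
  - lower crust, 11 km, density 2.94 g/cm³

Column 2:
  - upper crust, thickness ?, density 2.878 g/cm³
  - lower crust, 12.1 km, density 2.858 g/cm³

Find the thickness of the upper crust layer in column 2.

Take the compensation level at the base of the deeper column (depth z_c below the surface of column 1) and equate Σ ρ_i t_i down to z_c; mantle fills any gap and the z_c terms cancel.
Column 1: 3.4×0.9242 + 12.1×2.7 + 11×2.94 + (z_c − 26.5)×3.279
Column 2: 2.71×0 + x×2.878 + 12.1×2.858 + (z_c − 2.71 − 12.1 − x)×3.279
The z_c×3.279 term appears on both sides and cancels. Collect the known terms of each column as K = Σ(ρt)_known − 3.279 × (depth of known layers): K_1 = 68.15228 − 3.279×26.5 = −18.74122; K_2 = 34.5818 − 3.279×(2.71 + 12.1) = −13.98019.
Balance: K_1 = K_2 − x×(3.279 − 2.878), so x = (K_2 − K_1)/(3.279 − 2.878) = 4.76103/0.401 = 11.9 km.

11.9 km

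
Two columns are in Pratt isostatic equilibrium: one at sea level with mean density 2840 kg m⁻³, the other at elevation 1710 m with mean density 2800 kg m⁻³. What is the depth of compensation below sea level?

ρ_ref D = ρ (D + h) → D (ρ_ref − ρ) = ρ h.
D = ρ h/(ρ_ref − ρ) = 2800 × 1710 m/(2840 − 2800) = 120000 m.

120000 m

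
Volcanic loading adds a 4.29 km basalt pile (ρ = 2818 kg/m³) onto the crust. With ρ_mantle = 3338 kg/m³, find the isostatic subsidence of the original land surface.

3.62 km

Subaerial loading: s = t ρ_load / ρ_m.
s = 4.29 km × 2818/3338 = 3.62 km.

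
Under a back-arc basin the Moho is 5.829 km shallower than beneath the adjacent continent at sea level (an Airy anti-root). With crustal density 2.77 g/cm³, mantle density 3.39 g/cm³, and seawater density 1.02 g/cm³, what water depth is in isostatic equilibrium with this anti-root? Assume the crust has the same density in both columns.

Replacing a thickness d of crust by seawater at the top must be balanced by replacing crust with mantle at the base: d (ρ_c − ρ_w) = a (ρ_m − ρ_c).
d = a (ρ_m − ρ_c)/(ρ_c − ρ_w) = 5.829 km × 0.62/1.75 = 2.07 km.

2.07 km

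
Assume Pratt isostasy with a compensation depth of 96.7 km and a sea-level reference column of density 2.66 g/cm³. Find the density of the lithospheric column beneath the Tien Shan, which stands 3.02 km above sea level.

2.58 g/cm³

Pratt balance: ρ_ref D = ρ (D + h).
ρ = ρ_ref D/(D + h) = 2.66 × 96.7 km/(96.7 km + 3.02 km) = 2.58 g/cm³.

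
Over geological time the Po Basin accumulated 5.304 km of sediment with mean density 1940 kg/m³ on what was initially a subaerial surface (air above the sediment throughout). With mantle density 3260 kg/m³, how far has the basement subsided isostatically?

Subaerial load: s = t ρ_sed / ρ_m = 5.304 km × 1940/3260 = 3.16 km.

3.16 km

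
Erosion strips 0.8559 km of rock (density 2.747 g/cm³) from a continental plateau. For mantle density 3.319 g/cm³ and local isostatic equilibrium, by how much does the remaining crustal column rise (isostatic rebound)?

Unloading: uplift u = e ρ_c/ρ_m = 0.8559 km × 2.747/3.319 = 0.708 km.

0.708 km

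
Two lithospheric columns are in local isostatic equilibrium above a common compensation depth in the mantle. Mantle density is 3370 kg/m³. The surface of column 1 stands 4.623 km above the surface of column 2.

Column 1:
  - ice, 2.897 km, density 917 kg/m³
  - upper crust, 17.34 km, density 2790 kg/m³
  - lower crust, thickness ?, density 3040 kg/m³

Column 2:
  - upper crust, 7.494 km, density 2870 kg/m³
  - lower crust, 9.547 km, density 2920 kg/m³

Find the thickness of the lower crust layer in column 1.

Take the compensation level at the base of the deeper column (depth z_c below the surface of column 1) and equate Σ ρ_i t_i down to z_c; mantle fills any gap and the z_c terms cancel.
Column 1: 2.897×917 + 17.34×2790 + x×3040 + (z_c − 20.237 − x)×3370
Column 2: 4.623×0 + 7.494×2870 + 9.547×2920 + (z_c − 4.623 − 17.041)×3370
The z_c×3370 term appears on both sides and cancels. Collect the known terms of each column as K = Σ(ρt)_known − 3370 × (depth of known layers): K_1 = 51035.149 − 3370×20.237 = −17163.541; K_2 = 49385.02 − 3370×(4.623 + 17.041) = −23622.66.
Balance: K_1 − x×(3370 − 3040) = K_2, so x = (K_1 − K_2)/(3370 − 3040) = 6459.12/330 = 19.6 km.

19.6 km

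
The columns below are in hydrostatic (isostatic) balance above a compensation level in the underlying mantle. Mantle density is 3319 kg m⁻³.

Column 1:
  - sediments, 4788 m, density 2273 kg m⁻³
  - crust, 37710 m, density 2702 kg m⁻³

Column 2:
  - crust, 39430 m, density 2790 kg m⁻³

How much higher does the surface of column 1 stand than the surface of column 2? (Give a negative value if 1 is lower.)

For any compensation level in the mantle, the mantle terms cancel and isostasy reduces to e = (Σt_1 − Σt_2) − (Σ(ρt)_1 − Σ(ρt)_2) / ρ_m.
Σt_1 = 42498 m; Σt_2 = 39430 m; Σ(ρt)_1 = 112775544; Σ(ρt)_2 = 110009700 (in m·kg m⁻³).
e = (42498 − 39430) − (112775544 − 110009700) / 3319 = 2230 m.

2230 m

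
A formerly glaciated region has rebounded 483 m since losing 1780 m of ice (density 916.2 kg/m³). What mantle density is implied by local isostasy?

3380 kg/m³

ρ_m = ρ_ice t / u = 916.2 × 1780 m/483 m = 3380 kg/m³.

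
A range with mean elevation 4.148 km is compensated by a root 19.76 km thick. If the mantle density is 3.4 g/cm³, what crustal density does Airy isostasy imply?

2.81 g/cm³

ρ_c h = (ρ_m − ρ_c) r → ρ_c (h + r) = ρ_m r → ρ_c = ρ_m r / (h + r).
ρ_c = 3.4 × 19.76 km / (4.148 km + 19.76 km) = 2.81 g/cm³.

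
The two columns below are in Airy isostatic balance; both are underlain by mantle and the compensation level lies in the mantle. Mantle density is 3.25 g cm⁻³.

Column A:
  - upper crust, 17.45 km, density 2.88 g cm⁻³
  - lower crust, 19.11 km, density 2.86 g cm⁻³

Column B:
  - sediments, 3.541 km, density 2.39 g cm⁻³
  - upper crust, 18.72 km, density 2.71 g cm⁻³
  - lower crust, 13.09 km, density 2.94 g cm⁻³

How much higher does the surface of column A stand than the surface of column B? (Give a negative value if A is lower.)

−1.02 km

For any compensation level in the mantle, the mantle terms cancel and isostasy reduces to e = (Σt_A − Σt_B) − (Σ(ρt)_A − Σ(ρt)_B) / ρ_m.
Σt_A = 36.56 km; Σt_B = 35.351 km; Σ(ρt)_A = 104.9106; Σ(ρt)_B = 97.67879 (in km·g cm⁻³).
e = (36.56 − 35.351) − (104.9106 − 97.67879) / 3.25 = −1.02 km.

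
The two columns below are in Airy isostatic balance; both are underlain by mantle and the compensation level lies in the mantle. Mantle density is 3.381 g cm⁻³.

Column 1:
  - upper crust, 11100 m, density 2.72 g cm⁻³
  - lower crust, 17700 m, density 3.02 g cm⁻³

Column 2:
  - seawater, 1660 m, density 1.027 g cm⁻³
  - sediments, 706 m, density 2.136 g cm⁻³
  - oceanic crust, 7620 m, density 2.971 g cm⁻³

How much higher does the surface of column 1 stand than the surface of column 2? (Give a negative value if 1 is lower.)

For any compensation level in the mantle, the mantle terms cancel and isostasy reduces to e = (Σt_1 − Σt_2) − (Σ(ρt)_1 − Σ(ρt)_2) / ρ_m.
Σt_1 = 28800 m; Σt_2 = 9986 m; Σ(ρt)_1 = 83646; Σ(ρt)_2 = 25851.856 (in m·g cm⁻³).
e = (28800 − 9986) − (83646 − 25851.856) / 3.381 = 1720 m.

1720 m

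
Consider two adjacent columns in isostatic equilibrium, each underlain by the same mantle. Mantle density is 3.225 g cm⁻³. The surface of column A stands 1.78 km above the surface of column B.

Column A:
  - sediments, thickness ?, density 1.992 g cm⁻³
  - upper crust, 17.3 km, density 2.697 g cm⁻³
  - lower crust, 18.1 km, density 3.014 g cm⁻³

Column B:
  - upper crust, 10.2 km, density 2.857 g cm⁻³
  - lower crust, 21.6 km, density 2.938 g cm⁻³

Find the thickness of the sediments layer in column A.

2.22 km

Take the compensation level at the base of the deeper column (depth z_c below the surface of column A) and equate Σ ρ_i t_i down to z_c; mantle fills any gap and the z_c terms cancel.
Column A: x×1.992 + 17.3×2.697 + 18.1×3.014 + (z_c − 35.4 − x)×3.225
Column B: 1.78×0 + 10.2×2.857 + 21.6×2.938 + (z_c − 1.78 − 31.8)×3.225
The z_c×3.225 term appears on both sides and cancels. Collect the known terms of each column as K = Σ(ρt)_known − 3.225 × (depth of known layers): K_A = 101.2115 − 3.225×35.4 = −12.9535; K_B = 92.6022 − 3.225×(1.78 + 31.8) = −15.6933.
Balance: K_A − x×(3.225 − 1.992) = K_B, so x = (K_A − K_B)/(3.225 − 1.992) = 2.7398/1.233 = 2.22 km.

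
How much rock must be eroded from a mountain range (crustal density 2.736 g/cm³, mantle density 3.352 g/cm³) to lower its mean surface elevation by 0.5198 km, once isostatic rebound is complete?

2.83 km

Net drop Δ = e − u = e − e ρ_c/ρ_m = e (ρ_m − ρ_c)/ρ_m.
e = Δ ρ_m/(ρ_m − ρ_c) = 0.5198 km × 3.352/0.616 = 2.83 km.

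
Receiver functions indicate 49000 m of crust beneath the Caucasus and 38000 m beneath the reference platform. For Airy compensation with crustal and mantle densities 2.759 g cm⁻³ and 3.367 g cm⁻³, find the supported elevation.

1990 m

Excess crust Δ = 49000 m − 38000 m = 11000 m, split between elevation h and root r with h + r = Δ.
Airy balance ρ_c h = (ρ_m − ρ_c) r gives r = h ρ_c/(ρ_m − ρ_c), so h (1 + ρ_c/(ρ_m − ρ_c)) = Δ, i.e. h = Δ (ρ_m − ρ_c)/ρ_m.
h = 11000 m × 0.608/3.367 = 1990 m.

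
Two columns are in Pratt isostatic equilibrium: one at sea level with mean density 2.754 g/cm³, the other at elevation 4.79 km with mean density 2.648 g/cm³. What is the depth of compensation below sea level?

120 km

ρ_ref D = ρ (D + h) → D (ρ_ref − ρ) = ρ h.
D = ρ h/(ρ_ref − ρ) = 2.648 × 4.79 km/(2.754 − 2.648) = 120 km.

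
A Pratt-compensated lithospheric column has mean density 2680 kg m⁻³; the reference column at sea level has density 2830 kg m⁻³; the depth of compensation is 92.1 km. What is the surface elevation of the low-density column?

ρ_ref D = ρ (D + h) → h = D (ρ_ref − ρ)/ρ.
h = 92.1 km × (2830 − 2680)/2680 = 5.15 km.

5.15 km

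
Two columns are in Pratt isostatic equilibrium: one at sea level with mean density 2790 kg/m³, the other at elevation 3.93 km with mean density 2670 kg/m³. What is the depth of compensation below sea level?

ρ_ref D = ρ (D + h) → D (ρ_ref − ρ) = ρ h.
D = ρ h/(ρ_ref − ρ) = 2670 × 3.93 km/(2790 − 2670) = 87.4 km.

87.4 km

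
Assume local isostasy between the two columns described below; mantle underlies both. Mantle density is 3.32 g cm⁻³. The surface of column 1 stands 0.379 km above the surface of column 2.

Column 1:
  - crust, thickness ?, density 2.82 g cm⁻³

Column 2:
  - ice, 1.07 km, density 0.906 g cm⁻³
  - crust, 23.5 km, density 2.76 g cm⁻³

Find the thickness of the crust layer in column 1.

Take the compensation level at the base of the deeper column (depth z_c below the surface of column 1) and equate Σ ρ_i t_i down to z_c; mantle fills any gap and the z_c terms cancel.
Column 1: x×2.82 + (z_c − 0 − x)×3.32
Column 2: 0.379×0 + 1.07×0.906 + 23.5×2.76 + (z_c − 0.379 − 24.57)×3.32
The z_c×3.32 term appears on both sides and cancels. Collect the known terms of each column as K = Σ(ρt)_known − 3.32 × (depth of known layers): K_1 = 0 − 3.32×0 = 0; K_2 = 65.82942 − 3.32×(0.379 + 24.57) = −17.00126.
Balance: K_1 − x×(3.32 − 2.82) = K_2, so x = (K_1 − K_2)/(3.32 − 2.82) = 17.0013/0.5 = 34 km.

34 km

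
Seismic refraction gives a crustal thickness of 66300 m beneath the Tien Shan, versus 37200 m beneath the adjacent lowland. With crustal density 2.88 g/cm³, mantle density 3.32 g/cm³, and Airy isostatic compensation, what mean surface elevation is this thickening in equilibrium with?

3860 m

Excess crust Δ = 66300 m − 37200 m = 29100 m, split between elevation h and root r with h + r = Δ.
Airy balance ρ_c h = (ρ_m − ρ_c) r gives r = h ρ_c/(ρ_m − ρ_c), so h (1 + ρ_c/(ρ_m − ρ_c)) = Δ, i.e. h = Δ (ρ_m − ρ_c)/ρ_m.
h = 29100 m × 0.44/3.32 = 3860 m.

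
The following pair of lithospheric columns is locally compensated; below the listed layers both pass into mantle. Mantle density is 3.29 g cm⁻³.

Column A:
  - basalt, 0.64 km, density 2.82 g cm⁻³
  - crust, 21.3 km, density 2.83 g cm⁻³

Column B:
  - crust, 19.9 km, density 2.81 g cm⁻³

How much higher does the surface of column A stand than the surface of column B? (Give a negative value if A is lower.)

For any compensation level in the mantle, the mantle terms cancel and isostasy reduces to e = (Σt_A − Σt_B) − (Σ(ρt)_A − Σ(ρt)_B) / ρ_m.
Σt_A = 21.94 km; Σt_B = 19.9 km; Σ(ρt)_A = 62.0838; Σ(ρt)_B = 55.919 (in km·g cm⁻³).
e = (21.94 − 19.9) − (62.0838 − 55.919) / 3.29 = 0.166 km.

0.166 km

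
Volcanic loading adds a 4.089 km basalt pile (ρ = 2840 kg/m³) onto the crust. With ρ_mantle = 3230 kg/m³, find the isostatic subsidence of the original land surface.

Subaerial loading: s = t ρ_load / ρ_m.
s = 4.089 km × 2840/3230 = 3.6 km.

3.6 km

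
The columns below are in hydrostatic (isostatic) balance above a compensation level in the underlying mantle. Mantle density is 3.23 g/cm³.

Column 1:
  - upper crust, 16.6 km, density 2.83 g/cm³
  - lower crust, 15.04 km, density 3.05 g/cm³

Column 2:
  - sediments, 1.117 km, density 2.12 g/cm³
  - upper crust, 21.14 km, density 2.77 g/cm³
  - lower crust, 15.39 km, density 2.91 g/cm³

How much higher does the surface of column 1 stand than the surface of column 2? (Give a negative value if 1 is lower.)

For any compensation level in the mantle, the mantle terms cancel and isostasy reduces to e = (Σt_1 − Σt_2) − (Σ(ρt)_1 − Σ(ρt)_2) / ρ_m.
Σt_1 = 31.64 km; Σt_2 = 37.647 km; Σ(ρt)_1 = 92.85; Σ(ρt)_2 = 105.71074 (in km·g/cm³).
e = (31.64 − 37.647) − (92.85 − 105.71074) / 3.23 = −2.03 km.

−2.03 km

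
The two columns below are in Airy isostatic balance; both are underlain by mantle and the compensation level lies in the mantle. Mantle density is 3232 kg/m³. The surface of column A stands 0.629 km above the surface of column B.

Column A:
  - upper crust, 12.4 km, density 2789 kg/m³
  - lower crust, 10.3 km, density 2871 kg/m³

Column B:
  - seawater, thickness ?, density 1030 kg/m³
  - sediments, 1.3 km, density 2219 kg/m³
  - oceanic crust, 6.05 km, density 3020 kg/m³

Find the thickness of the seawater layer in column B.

2.08 km

Take the compensation level at the base of the deeper column (depth z_c below the surface of column A) and equate Σ ρ_i t_i down to z_c; mantle fills any gap and the z_c terms cancel.
Column A: 12.4×2789 + 10.3×2871 + (z_c − 22.7)×3232
Column B: 0.629×0 + x×1030 + 1.3×2219 + 6.05×3020 + (z_c − 0.629 − 7.35 − x)×3232
The z_c×3232 term appears on both sides and cancels. Collect the known terms of each column as K = Σ(ρt)_known − 3232 × (depth of known layers): K_A = 64154.9 − 3232×22.7 = −9211.5; K_B = 21155.7 − 3232×(0.629 + 7.35) = −4632.428.
Balance: K_A = K_B − x×(3232 − 1030), so x = (K_B − K_A)/(3232 − 1030) = 4579.07/2202 = 2.08 km.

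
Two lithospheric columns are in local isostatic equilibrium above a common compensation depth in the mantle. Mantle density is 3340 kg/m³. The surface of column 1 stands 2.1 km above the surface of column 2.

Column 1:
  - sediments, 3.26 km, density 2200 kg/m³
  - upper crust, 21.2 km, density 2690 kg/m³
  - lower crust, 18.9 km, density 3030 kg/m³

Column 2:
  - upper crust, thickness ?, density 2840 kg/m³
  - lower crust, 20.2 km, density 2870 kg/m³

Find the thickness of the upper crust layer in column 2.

Take the compensation level at the base of the deeper column (depth z_c below the surface of column 1) and equate Σ ρ_i t_i down to z_c; mantle fills any gap and the z_c terms cancel.
Column 1: 3.26×2200 + 21.2×2690 + 18.9×3030 + (z_c − 43.36)×3340
Column 2: 2.1×0 + x×2840 + 20.2×2870 + (z_c − 2.1 − 20.2 − x)×3340
The z_c×3340 term appears on both sides and cancels. Collect the known terms of each column as K = Σ(ρt)_known − 3340 × (depth of known layers): K_1 = 121467 − 3340×43.36 = −23355.4; K_2 = 57974 − 3340×(2.1 + 20.2) = −16508.
Balance: K_1 = K_2 − x×(3340 − 2840), so x = (K_2 − K_1)/(3340 − 2840) = 6847.4/500 = 13.7 km.

13.7 km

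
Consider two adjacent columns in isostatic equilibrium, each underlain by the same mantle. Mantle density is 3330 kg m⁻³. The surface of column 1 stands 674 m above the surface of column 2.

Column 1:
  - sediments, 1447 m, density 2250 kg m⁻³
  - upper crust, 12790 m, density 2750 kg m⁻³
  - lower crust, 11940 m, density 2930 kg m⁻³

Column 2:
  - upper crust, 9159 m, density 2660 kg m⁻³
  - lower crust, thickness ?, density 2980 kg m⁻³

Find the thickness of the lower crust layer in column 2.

Take the compensation level at the base of the deeper column (depth z_c below the surface of column 1) and equate Σ ρ_i t_i down to z_c; mantle fills any gap and the z_c terms cancel.
Column 1: 1447×2250 + 12790×2750 + 11940×2930 + (z_c − 26177)×3330
Column 2: 674×0 + 9159×2660 + x×2980 + (z_c − 674 − 9159 − x)×3330
The z_c×3330 term appears on both sides and cancels. Collect the known terms of each column as K = Σ(ρt)_known − 3330 × (depth of known layers): K_1 = 73412450 − 3330×26177 = −13756960; K_2 = 24362940 − 3330×(674 + 9159) = −8380950.
Balance: K_1 = K_2 − x×(3330 − 2980), so x = (K_2 − K_1)/(3330 − 2980) = 5376010/350 = 15400 m.

15400 m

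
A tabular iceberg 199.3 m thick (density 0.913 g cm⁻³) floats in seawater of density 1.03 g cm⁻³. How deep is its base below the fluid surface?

177 m

Draft d = t ρ_obj/ρ_fluid = 199.3 m × 0.913/1.03 = 177 m.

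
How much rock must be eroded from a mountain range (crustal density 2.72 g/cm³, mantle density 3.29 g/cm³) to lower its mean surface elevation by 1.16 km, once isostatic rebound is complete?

Net drop Δ = e − u = e − e ρ_c/ρ_m = e (ρ_m − ρ_c)/ρ_m.
e = Δ ρ_m/(ρ_m − ρ_c) = 1.16 km × 3.29/0.57 = 6.7 km.

6.7 km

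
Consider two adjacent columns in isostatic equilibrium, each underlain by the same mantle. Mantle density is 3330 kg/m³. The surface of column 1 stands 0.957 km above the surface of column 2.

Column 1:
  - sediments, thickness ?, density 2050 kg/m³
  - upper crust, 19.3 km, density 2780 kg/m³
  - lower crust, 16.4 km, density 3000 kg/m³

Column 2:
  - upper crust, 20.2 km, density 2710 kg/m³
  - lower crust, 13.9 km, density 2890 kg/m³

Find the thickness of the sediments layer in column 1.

Take the compensation level at the base of the deeper column (depth z_c below the surface of column 1) and equate Σ ρ_i t_i down to z_c; mantle fills any gap and the z_c terms cancel.
Column 1: x×2050 + 19.3×2780 + 16.4×3000 + (z_c − 35.7 − x)×3330
Column 2: 0.957×0 + 20.2×2710 + 13.9×2890 + (z_c − 0.957 − 34.1)×3330
The z_c×3330 term appears on both sides and cancels. Collect the known terms of each column as K = Σ(ρt)_known − 3330 × (depth of known layers): K_1 = 102854 − 3330×35.7 = −16027; K_2 = 94913 − 3330×(0.957 + 34.1) = −21826.81.
Balance: K_1 − x×(3330 − 2050) = K_2, so x = (K_1 − K_2)/(3330 − 2050) = 5799.81/1280 = 4.53 km.

4.53 km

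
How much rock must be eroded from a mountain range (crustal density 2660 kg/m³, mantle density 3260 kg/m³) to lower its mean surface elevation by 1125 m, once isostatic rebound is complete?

6110 m

Net drop Δ = e − u = e − e ρ_c/ρ_m = e (ρ_m − ρ_c)/ρ_m.
e = Δ ρ_m/(ρ_m − ρ_c) = 1125 m × 3260/600 = 6110 m.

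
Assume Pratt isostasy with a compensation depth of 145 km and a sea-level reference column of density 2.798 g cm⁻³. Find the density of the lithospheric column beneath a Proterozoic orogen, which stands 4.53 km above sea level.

2.71 g cm⁻³

Pratt balance: ρ_ref D = ρ (D + h).
ρ = ρ_ref D/(D + h) = 2.798 × 145 km/(145 km + 4.53 km) = 2.71 g cm⁻³.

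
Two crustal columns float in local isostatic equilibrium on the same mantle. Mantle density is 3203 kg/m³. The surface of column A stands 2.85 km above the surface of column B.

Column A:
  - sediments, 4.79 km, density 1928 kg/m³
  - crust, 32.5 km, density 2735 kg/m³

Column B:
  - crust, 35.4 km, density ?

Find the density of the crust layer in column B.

Take the compensation level at the base of the deeper column (depth z_c below the surface of column A) and equate Σ ρ_i t_i down to z_c; mantle fills any gap and the z_c terms cancel.
Column A: 4.79×1928 + 32.5×2735 + (z_c − 37.29)×3203
Column B: 2.85×0 + 35.4×ρ + (z_c − 2.85 − 35.4)×3203
The z_c×3203 term appears on both sides and cancels. Collect the known terms of each column as K = Σ(ρt)_known − 3203 × (depth of known layers): K_A = 98122.62 − 3203×37.29 = −21317.25; K_B = 0 − 3203×(2.85 + 35.4) = −122514.75.
Balance: K_A = K_B + 35.4×ρ, so ρ = (K_A − K_B)/35.4 = 101198/35.4 = 2860 kg/m³.

2860 kg/m³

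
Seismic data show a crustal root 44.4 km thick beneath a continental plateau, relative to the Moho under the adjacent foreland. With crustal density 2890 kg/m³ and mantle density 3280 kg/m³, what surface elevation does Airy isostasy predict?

Balancing pressure at the compensation depth: ρ_c h = (ρ_m − ρ_c) r.
h = r (ρ_m − ρ_c) / ρ_c = 44.4 km × (3280 − 2890) / 2890 = 5.99 km.

5.99 km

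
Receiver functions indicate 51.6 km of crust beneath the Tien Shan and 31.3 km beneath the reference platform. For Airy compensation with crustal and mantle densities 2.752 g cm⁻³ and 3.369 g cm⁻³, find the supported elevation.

Excess crust Δ = 51.6 km − 31.3 km = 20.3 km, split between elevation h and root r with h + r = Δ.
Airy balance ρ_c h = (ρ_m − ρ_c) r gives r = h ρ_c/(ρ_m − ρ_c), so h (1 + ρ_c/(ρ_m − ρ_c)) = Δ, i.e. h = Δ (ρ_m − ρ_c)/ρ_m.
h = 20.3 km × 0.617/3.369 = 3.72 km.

3.72 km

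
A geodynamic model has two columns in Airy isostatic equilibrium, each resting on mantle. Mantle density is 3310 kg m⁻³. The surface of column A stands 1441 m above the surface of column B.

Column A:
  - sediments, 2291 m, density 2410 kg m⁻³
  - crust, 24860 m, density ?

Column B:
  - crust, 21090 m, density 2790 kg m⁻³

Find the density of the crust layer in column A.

Take the compensation level at the base of the deeper column (depth z_c below the surface of column A) and equate Σ ρ_i t_i down to z_c; mantle fills any gap and the z_c terms cancel.
Column A: 2291×2410 + 24860×ρ + (z_c − 27151)×3310
Column B: 1441×0 + 21090×2790 + (z_c − 1441 − 21090)×3310
The z_c×3310 term appears on both sides and cancels. Collect the known terms of each column as K = Σ(ρt)_known − 3310 × (depth of known layers): K_A = 5521310 − 3310×27151 = −84348500; K_B = 58841100 − 3310×(1441 + 21090) = −15736510.
Balance: K_A + 24860×ρ = K_B, so ρ = (K_B − K_A)/24860 = 68612000/24860 = 2760 kg m⁻³.

2760 kg m⁻³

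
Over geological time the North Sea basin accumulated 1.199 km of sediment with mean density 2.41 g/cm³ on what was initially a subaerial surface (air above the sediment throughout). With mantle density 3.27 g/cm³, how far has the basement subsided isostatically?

Subaerial load: s = t ρ_sed / ρ_m = 1.199 km × 2.41/3.27 = 0.884 km.

0.884 km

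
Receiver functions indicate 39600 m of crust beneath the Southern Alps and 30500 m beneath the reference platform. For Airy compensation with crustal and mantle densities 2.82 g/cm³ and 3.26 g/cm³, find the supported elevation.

Excess crust Δ = 39600 m − 30500 m = 9100 m, split between elevation h and root r with h + r = Δ.
Airy balance ρ_c h = (ρ_m − ρ_c) r gives r = h ρ_c/(ρ_m − ρ_c), so h (1 + ρ_c/(ρ_m − ρ_c)) = Δ, i.e. h = Δ (ρ_m − ρ_c)/ρ_m.
h = 9100 m × 0.44/3.26 = 1230 m.

1230 m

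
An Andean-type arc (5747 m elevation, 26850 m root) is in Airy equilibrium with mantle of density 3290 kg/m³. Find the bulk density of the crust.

ρ_c h = (ρ_m − ρ_c) r → ρ_c (h + r) = ρ_m r → ρ_c = ρ_m r / (h + r).
ρ_c = 3290 × 26850 m / (5747 m + 26850 m) = 2710 kg/m³.

2710 kg/m³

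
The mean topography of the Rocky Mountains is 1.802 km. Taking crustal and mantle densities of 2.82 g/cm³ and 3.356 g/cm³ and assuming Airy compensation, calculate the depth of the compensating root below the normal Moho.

Isostatic balance requires: the weight of the topography is balanced by the buoyancy of the root, ρ_c h = (ρ_m − ρ_c) r.
r = h · ρ_c / (ρ_m − ρ_c) = 1.802 km × 2.82 / (3.356 − 2.82) = 9.48 km.

9.48 km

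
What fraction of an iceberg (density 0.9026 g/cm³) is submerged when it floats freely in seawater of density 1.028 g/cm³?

Submerged fraction = ρ_obj/ρ_fluid = 0.9026/1.028 = 87.8%.

87.8%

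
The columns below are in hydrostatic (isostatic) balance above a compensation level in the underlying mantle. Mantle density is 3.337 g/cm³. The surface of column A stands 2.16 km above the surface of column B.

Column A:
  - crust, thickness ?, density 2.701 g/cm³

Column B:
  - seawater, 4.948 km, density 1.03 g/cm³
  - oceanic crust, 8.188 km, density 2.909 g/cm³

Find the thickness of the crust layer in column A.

34.8 km

Take the compensation level at the base of the deeper column (depth z_c below the surface of column A) and equate Σ ρ_i t_i down to z_c; mantle fills any gap and the z_c terms cancel.
Column A: x×2.701 + (z_c − 0 − x)×3.337
Column B: 2.16×0 + 4.948×1.03 + 8.188×2.909 + (z_c − 2.16 − 13.136)×3.337
The z_c×3.337 term appears on both sides and cancels. Collect the known terms of each column as K = Σ(ρt)_known − 3.337 × (depth of known layers): K_A = 0 − 3.337×0 = 0; K_B = 28.915332 − 3.337×(2.16 + 13.136) = −22.12742.
Balance: K_A − x×(3.337 − 2.701) = K_B, so x = (K_A − K_B)/(3.337 − 2.701) = 22.1274/0.636 = 34.8 km.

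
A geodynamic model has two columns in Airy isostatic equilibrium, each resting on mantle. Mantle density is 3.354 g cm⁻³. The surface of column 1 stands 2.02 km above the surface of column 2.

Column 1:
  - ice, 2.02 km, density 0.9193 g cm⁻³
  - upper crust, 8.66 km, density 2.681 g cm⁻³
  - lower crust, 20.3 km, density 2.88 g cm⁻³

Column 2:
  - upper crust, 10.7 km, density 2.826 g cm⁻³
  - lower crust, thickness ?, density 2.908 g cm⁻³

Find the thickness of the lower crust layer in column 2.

Take the compensation level at the base of the deeper column (depth z_c below the surface of column 1) and equate Σ ρ_i t_i down to z_c; mantle fills any gap and the z_c terms cancel.
Column 1: 2.02×0.9193 + 8.66×2.681 + 20.3×2.88 + (z_c − 30.98)×3.354
Column 2: 2.02×0 + 10.7×2.826 + x×2.908 + (z_c − 2.02 − 10.7 − x)×3.354
The z_c×3.354 term appears on both sides and cancels. Collect the known terms of each column as K = Σ(ρt)_known − 3.354 × (depth of known layers): K_1 = 83.538446 − 3.354×30.98 = −20.368474; K_2 = 30.2382 − 3.354×(2.02 + 10.7) = −12.42468.
Balance: K_1 = K_2 − x×(3.354 − 2.908), so x = (K_2 − K_1)/(3.354 − 2.908) = 7.94379/0.446 = 17.8 km.

17.8 km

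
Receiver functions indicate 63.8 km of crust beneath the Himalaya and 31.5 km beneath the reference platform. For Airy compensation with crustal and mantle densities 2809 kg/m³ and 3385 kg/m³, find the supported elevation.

Excess crust Δ = 63.8 km − 31.5 km = 32.3 km, split between elevation h and root r with h + r = Δ.
Airy balance ρ_c h = (ρ_m − ρ_c) r gives r = h ρ_c/(ρ_m − ρ_c), so h (1 + ρ_c/(ρ_m − ρ_c)) = Δ, i.e. h = Δ (ρ_m − ρ_c)/ρ_m.
h = 32.3 km × 576/3385 = 5.5 km.

5.5 km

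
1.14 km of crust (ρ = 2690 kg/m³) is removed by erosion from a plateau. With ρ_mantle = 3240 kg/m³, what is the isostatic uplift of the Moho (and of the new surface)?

Unloading: uplift u = e ρ_c/ρ_m = 1.14 km × 2690/3240 = 0.946 km.

0.946 km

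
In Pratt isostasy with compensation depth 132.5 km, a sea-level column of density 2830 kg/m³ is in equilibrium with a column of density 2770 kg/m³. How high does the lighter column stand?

2.87 km

ρ_ref D = ρ (D + h) → h = D (ρ_ref − ρ)/ρ.
h = 132.5 km × (2830 − 2770)/2770 = 2.87 km.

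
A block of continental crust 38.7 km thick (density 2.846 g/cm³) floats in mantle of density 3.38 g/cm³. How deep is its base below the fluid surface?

32.6 km

Draft d = t ρ_obj/ρ_fluid = 38.7 km × 2.846/3.38 = 32.6 km.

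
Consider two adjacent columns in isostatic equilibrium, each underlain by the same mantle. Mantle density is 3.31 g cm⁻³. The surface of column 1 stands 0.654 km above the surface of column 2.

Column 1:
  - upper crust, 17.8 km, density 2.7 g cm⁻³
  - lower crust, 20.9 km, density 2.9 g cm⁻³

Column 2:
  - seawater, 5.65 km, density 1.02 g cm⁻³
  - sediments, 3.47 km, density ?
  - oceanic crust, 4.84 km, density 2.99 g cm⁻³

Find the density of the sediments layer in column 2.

2.51 g cm⁻³

Take the compensation level at the base of the deeper column (depth z_c below the surface of column 1) and equate Σ ρ_i t_i down to z_c; mantle fills any gap and the z_c terms cancel.
Column 1: 17.8×2.7 + 20.9×2.9 + (z_c − 38.7)×3.31
Column 2: 0.654×0 + 5.65×1.02 + 3.47×ρ + 4.84×2.99 + (z_c − 0.654 − 13.96)×3.31
The z_c×3.31 term appears on both sides and cancels. Collect the known terms of each column as K = Σ(ρt)_known − 3.31 × (depth of known layers): K_1 = 108.67 − 3.31×38.7 = −19.427; K_2 = 20.2346 − 3.31×(0.654 + 13.96) = −28.13774.
Balance: K_1 = K_2 + 3.47×ρ, so ρ = (K_1 − K_2)/3.47 = 8.71074/3.47 = 2.51 g cm⁻³.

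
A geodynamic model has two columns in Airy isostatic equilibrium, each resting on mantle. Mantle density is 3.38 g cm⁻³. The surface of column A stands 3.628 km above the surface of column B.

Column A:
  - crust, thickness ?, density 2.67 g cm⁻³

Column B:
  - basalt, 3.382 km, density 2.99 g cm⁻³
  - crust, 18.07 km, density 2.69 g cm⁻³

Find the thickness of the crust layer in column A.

36.7 km

Take the compensation level at the base of the deeper column (depth z_c below the surface of column A) and equate Σ ρ_i t_i down to z_c; mantle fills any gap and the z_c terms cancel.
Column A: x×2.67 + (z_c − 0 − x)×3.38
Column B: 3.628×0 + 3.382×2.99 + 18.07×2.69 + (z_c − 3.628 − 21.452)×3.38
The z_c×3.38 term appears on both sides and cancels. Collect the known terms of each column as K = Σ(ρt)_known − 3.38 × (depth of known layers): K_A = 0 − 3.38×0 = 0; K_B = 58.72048 − 3.38×(3.628 + 21.452) = −26.04992.
Balance: K_A − x×(3.38 − 2.67) = K_B, so x = (K_A − K_B)/(3.38 − 2.67) = 26.0499/0.71 = 36.7 km.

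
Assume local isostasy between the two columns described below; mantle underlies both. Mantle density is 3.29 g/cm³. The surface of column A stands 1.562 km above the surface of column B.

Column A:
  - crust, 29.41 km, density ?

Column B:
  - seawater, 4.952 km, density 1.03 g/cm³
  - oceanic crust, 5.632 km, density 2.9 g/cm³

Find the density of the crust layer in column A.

2.66 g/cm³

Take the compensation level at the base of the deeper column (depth z_c below the surface of column A) and equate Σ ρ_i t_i down to z_c; mantle fills any gap and the z_c terms cancel.
Column A: 29.41×ρ + (z_c − 29.41)×3.29
Column B: 1.562×0 + 4.952×1.03 + 5.632×2.9 + (z_c − 1.562 − 10.584)×3.29
The z_c×3.29 term appears on both sides and cancels. Collect the known terms of each column as K = Σ(ρt)_known − 3.29 × (depth of known layers): K_A = 0 − 3.29×29.41 = −96.7589; K_B = 21.43336 − 3.29×(1.562 + 10.584) = −18.52698.
Balance: K_A + 29.41×ρ = K_B, so ρ = (K_B − K_A)/29.41 = 78.2319/29.41 = 2.66 g/cm³.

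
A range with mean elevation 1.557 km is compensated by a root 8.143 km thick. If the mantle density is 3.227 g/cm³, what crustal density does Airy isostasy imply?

ρ_c h = (ρ_m − ρ_c) r → ρ_c (h + r) = ρ_m r → ρ_c = ρ_m r / (h + r).
ρ_c = 3.227 × 8.143 km / (1.557 km + 8.143 km) = 2.71 g/cm³.

2.71 g/cm³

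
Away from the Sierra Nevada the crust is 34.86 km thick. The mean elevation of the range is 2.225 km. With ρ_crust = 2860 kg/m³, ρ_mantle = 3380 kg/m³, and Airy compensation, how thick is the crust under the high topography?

49.3 km

Root depth r = h ρ_c / (ρ_m − ρ_c) = 2.225 km × 2860 / 520 = 12.24 km.
Total thickness = T + h + r = 34.86 km + 2.225 km + 12.24 km = 49.3 km.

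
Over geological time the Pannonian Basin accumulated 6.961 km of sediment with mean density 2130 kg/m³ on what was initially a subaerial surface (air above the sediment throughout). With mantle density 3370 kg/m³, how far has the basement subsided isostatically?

Subaerial load: s = t ρ_sed / ρ_m = 6.961 km × 2130/3370 = 4.4 km.

4.4 km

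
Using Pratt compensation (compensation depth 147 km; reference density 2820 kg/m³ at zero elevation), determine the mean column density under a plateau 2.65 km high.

2770 kg/m³

Pratt balance: ρ_ref D = ρ (D + h).
ρ = ρ_ref D/(D + h) = 2820 × 147 km/(147 km + 2.65 km) = 2770 kg/m³.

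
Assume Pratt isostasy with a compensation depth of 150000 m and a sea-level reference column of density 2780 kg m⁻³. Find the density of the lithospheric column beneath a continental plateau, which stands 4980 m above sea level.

2690 kg m⁻³

Pratt balance: ρ_ref D = ρ (D + h).
ρ = ρ_ref D/(D + h) = 2780 × 150000 m/(150000 m + 4980 m) = 2690 kg m⁻³.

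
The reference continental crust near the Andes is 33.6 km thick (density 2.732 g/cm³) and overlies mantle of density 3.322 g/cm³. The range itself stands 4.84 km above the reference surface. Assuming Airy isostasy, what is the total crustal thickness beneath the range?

60.9 km

Root depth r = h ρ_c / (ρ_m − ρ_c) = 4.84 km × 2.732 / 0.59 = 22.41 km.
Total thickness = T + h + r = 33.6 km + 4.84 km + 22.41 km = 60.9 km.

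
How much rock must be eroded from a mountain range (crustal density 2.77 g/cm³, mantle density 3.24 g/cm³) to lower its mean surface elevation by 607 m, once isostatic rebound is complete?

Net drop Δ = e − u = e − e ρ_c/ρ_m = e (ρ_m − ρ_c)/ρ_m.
e = Δ ρ_m/(ρ_m − ρ_c) = 607 m × 3.24/0.47 = 4180 m.

4180 m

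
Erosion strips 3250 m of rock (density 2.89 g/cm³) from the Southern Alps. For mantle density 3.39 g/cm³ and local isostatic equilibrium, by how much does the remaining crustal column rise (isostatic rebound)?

2770 m

Unloading: uplift u = e ρ_c/ρ_m = 3250 m × 2.89/3.39 = 2770 m.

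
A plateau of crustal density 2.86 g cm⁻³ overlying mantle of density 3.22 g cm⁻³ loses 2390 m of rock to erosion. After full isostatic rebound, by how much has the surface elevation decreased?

Rebound u = e ρ_c/ρ_m = 2390 m × 2.86/3.22 = 2123 m.
Net surface drop = e − u = 2390 m − 2123 m = e (ρ_m − ρ_c)/ρ_m = 267 m.

267 m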